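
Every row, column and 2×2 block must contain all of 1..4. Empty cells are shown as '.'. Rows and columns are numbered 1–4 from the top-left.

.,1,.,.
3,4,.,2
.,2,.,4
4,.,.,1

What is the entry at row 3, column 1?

row 1, column 1 = 2 (sole candidate).
row 1, column 4 = 3 (sole candidate).
row 2, column 3 = 1 (sole candidate).
row 3, column 1 = 1: row 3 has {2,4}; col 1 has {2,3,4}; box has {2,4} → only 1 remains.

1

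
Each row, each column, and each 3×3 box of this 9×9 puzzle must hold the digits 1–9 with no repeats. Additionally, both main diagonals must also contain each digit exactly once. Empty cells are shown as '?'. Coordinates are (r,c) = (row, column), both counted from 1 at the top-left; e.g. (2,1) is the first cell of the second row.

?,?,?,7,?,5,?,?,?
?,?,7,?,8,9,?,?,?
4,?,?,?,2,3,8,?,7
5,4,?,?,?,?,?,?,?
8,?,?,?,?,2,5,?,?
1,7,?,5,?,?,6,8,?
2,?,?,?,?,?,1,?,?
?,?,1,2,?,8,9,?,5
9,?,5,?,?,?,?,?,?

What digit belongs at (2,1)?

6

(6,6) = 4 (sole candidate).
(2,2) = 5 (hidden single in row 2).
(3,8) = 5 (hidden single in row 3).
(4,4) = 8 (hidden single in row 4).
(7,5) = 5 (hidden single in row 7).
(7,4) = 9 (hidden single in row 7).
(8,5) = 4 (hidden single in row 8).
(9,2) = 8 (hidden single in row 9).
(1,3) = 8 (hidden single in row 1).
(7,9) = 8 (hidden single in row 7).
(8,1) = 7 (hidden single in column 1).
(1,2) = 2 (hidden single in column 2).
(1,8) = 9 (hidden single in row 1).
(3,2) = 1 (hidden single in column 2).
(3,4) = 6 (sole candidate).
(1,5) = 1 (sole candidate).
(2,4) = 4 (sole candidate).
(3,3) = 9 (sole candidate).
(5,2) = 9 (hidden single in column 2).
(7,3) = 4 (hidden single in column 3).
(1,7) = 4 (hidden single in row 1).
(9,8) = 4 (hidden single in row 9).
(5,9) = 4 (hidden single in row 5).
(9,9) = 2 (hidden single in main diagonal).
(5,5) = 7 (hidden single in main diagonal).
(5,3) = 6 (hidden single in row 5).
(6,3) = 2 (hidden single in row 6).
(4,3) = 3 (sole candidate).
(2,8) = 2 (hidden single in anti-diagonal).
(2,7) = 3 (sole candidate).
(9,7) = 7 (sole candidate).
(1,9) = 6 (sole candidate).
(2,1) = 6: row 2 has {2,3,4,5,7,8,9}; col 1 has {1,2,4,5,7,8,9}; box has {1,2,4,5,7,8,9} → only 6 remains.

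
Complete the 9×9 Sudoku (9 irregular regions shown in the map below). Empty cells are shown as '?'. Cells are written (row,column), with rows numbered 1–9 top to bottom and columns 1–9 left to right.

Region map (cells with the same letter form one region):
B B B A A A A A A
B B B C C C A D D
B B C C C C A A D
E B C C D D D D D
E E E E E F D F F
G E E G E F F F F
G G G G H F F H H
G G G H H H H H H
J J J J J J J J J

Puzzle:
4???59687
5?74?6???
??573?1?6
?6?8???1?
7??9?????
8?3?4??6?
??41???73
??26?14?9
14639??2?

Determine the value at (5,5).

6

(1,3) = 1: row 1 has {4,5,6,7,8,9}; col 3 has {2,3,4,5,6,7}; region has {4,5,6,7} → only 1 remains.
(1,4) = 2: row 1 has {1,4,5,6,7,8,9}; col 4 has {1,3,4,6,7,8,9}; region has {1,5,6,7,8,9} → only 2 remains.
(2,7) = 3: row 2 has {4,5,6,7}; col 7 has {1,4,6}; region has {1,2,5,6,7,8,9} → only 3 remains.
(2,8) = 9: row 2 has {3,4,5,6,7}; col 8 has {1,2,6,7,8}; region has {1,6} → only 9 remains.
(3,6) = 2: row 3 has {1,3,5,6,7}; col 6 has {1,6,9}; region has {3,4,5,6,7,8} → only 2 remains.
(3,8) = 4: row 3 has {1,2,3,5,6,7}; col 8 has {1,2,6,7,8,9}; region has {1,2,3,5,6,7,8,9} → only 4 remains.
(4,1) = 2: row 4 has {1,6,8}; col 1 has {1,4,5,7,8}; region has {3,4,7,9} → only 2 remains.
(4,3) = 9: row 4 has {1,2,6,8}; col 3 has {1,2,3,4,5,6,7}; region has {2,3,4,5,6,7,8} → only 9 remains.
(4,5) = 7: row 4 has {1,2,6,8,9}; col 5 has {3,4,5,9}; region has {1,6,9} → only 7 remains.
(4,7) = 5: row 4 has {1,2,6,7,8,9}; col 7 has {1,3,4,6}; region has {1,6,7,9} → only 5 remains.
(4,9) = 4: row 4 has {1,2,5,6,7,8,9}; col 9 has {3,6,7,9}; region has {1,5,6,7,9} → only 4 remains.
(5,3) = 8: row 5 has {7,9}; col 3 has {1,2,3,4,5,6,7,9}; region has {2,3,4,7,9} → only 8 remains.
(5,7) = 2: row 5 has {7,8,9}; col 7 has {1,3,4,5,6}; region has {1,4,5,6,7,9} → only 2 remains.
(6,4) = 5: row 6 has {3,4,6,8}; col 4 has {1,2,3,4,6,7,8,9}; region has {1,2,4,8} → only 5 remains.
(6,6) = 7: row 6 has {3,4,5,6,8}; col 6 has {1,2,6,9}; region has {6} → only 7 remains.
(6,7) = 9: row 6 has {3,4,5,6,7,8}; col 7 has {1,2,3,4,5,6}; region has {6,7} → only 9 remains.
(7,2) = 9: row 7 has {1,3,4,7}; col 2 has {4,6}; region has {1,2,4,5,8} → only 9 remains.
(7,7) = 8: row 7 has {1,3,4,7,9}; col 7 has {1,2,3,4,5,6,9}; region has {6,7,9} → only 8 remains.
(8,1) = 3: row 8 has {1,2,4,6,9}; col 1 has {1,2,4,5,7,8}; region has {1,2,4,5,8,9} → only 3 remains.
(8,2) = 7: row 8 has {1,2,3,4,6,9}; col 2 has {4,6,9}; region has {1,2,3,4,5,8,9} → only 7 remains.
(8,5) = 8: row 8 has {1,2,3,4,6,7,9}; col 5 has {3,4,5,7,9}; region has {1,3,4,6,7,9} → only 8 remains.
(8,8) = 5: row 8 has {1,2,3,4,6,7,8,9}; col 8 has {1,2,4,6,7,8,9}; region has {1,3,4,6,7,8,9} → only 5 remains.
(9,7) = 7: row 9 has {1,2,3,4,6,9}; col 7 has {1,2,3,4,5,6,8,9}; region has {1,2,3,4,6,9} → only 7 remains.
(1,2) = 3: row 1 has {1,2,4,5,6,7,8,9}; col 2 has {4,6,7,9}; region has {1,4,5,6,7} → only 3 remains.
(2,5) = 1: row 2 has {3,4,5,6,7,9}; col 5 has {3,4,5,7,8,9}; region has {2,3,4,5,6,7,8,9} → only 1 remains.
(2,9) = 8: row 2 has {1,3,4,5,6,7,9}; col 9 has {3,4,6,7,9}; region has {1,2,4,5,6,7,9} → only 8 remains.
(3,1) = 9: row 3 has {1,2,3,4,5,6,7}; col 1 has {1,2,3,4,5,7,8}; region has {1,3,4,5,6,7} → only 9 remains.
(3,2) = 8: row 3 has {1,2,3,4,5,6,7,9}; col 2 has {3,4,6,7,9}; region has {1,3,4,5,6,7,9} → only 8 remains.
(4,6) = 3: row 4 has {1,2,4,5,6,7,8,9}; col 6 has {1,2,6,7,9}; region has {1,2,4,5,6,7,8,9} → only 3 remains.
(5,5) = 6: row 5 has {2,7,8,9}; col 5 has {1,3,4,5,7,8,9}; region has {2,3,4,7,8,9} → only 6 remains.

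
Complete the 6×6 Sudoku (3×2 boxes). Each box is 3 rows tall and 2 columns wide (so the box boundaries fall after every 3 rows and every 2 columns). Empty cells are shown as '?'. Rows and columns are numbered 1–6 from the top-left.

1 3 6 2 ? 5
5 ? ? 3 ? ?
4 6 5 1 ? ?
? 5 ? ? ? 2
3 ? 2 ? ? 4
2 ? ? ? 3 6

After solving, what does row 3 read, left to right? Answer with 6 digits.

465123

row 1, column 5 = 4: row 1 has {1,2,3,5,6}; col 5 has {3}; box has {5} → only 4 remains.
row 2, column 2 = 2: row 2 has {3,5}; col 2 has {3,5,6}; box has {1,3,4,5,6} → only 2 remains.
row 2, column 3 = 4: row 2 has {2,3,5}; col 3 has {2,5,6}; box has {1,2,3,5,6} → only 4 remains.
row 2, column 6 = 1: row 2 has {2,3,4,5}; col 6 has {2,4,5,6}; box has {4,5} → only 1 remains.
row 3, column 5 = 2: row 3 has {1,4,5,6}; col 5 has {3,4}; box has {1,4,5} → only 2 remains.
row 3, column 6 = 3: row 3 has {1,2,4,5,6}; col 6 has {1,2,4,5,6}; box has {1,2,4,5} → only 3 remains.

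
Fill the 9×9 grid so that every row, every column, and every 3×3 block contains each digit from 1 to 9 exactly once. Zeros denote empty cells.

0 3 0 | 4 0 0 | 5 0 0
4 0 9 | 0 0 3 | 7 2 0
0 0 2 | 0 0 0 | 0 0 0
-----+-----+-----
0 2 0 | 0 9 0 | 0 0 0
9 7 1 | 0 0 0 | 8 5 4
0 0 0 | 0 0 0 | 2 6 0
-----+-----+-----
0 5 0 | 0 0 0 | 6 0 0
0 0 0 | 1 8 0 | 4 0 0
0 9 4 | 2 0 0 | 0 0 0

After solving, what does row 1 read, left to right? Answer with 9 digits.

637429518

row 8, column 2 = 6 (sole candidate).
row 3, column 8 = 4 (hidden single in row 3).
row 4, column 6 = 4 (hidden single in row 4).
row 6, column 2 = 4 (hidden single in row 6).
row 6, column 9 = 9 (hidden single in row 6).
row 7, column 5 = 4 (hidden single in row 7).
row 3, column 7 = 9 (hidden single in column 7).
row 1, column 6 = 9: in row 1, 9 can only go here (every other open cell in that row sees a 9).
row 7, column 6 = 7 (sole candidate).
row 8, column 6 = 5 (sole candidate).
row 9, column 6 = 6 (sole candidate).
row 5, column 6 = 2 (sole candidate).
row 9, column 5 = 3 (sole candidate).
row 9, column 7 = 1 (sole candidate).
row 4, column 7 = 3 (sole candidate).
row 5, column 5 = 6 (sole candidate).
row 7, column 4 = 9 (sole candidate).
row 5, column 4 = 3 (sole candidate).
row 1, column 5 = 2: in row 1, 2 can only go here (every other open cell in that row sees a 2).
row 3, column 9 = 3 (hidden single in row 3).
row 7, column 1 = 1 (hidden single in row 7).
row 7, column 9 = 2 (hidden single in row 7).
row 8, column 9 = 7 (sole candidate).
row 9, column 8 = 8 (sole candidate).
row 9, column 9 = 5 (sole candidate).
row 1, column 8 = 1: row 1 has {2,3,4,5,9}; col 8 has {2,4,5,6,8}; box has {2,3,4,5,7,9} → only 1 remains.
row 4, column 8 = 7 (sole candidate).
row 4, column 9 = 1 (sole candidate).
row 7, column 8 = 3 (sole candidate).
row 8, column 3 = 3 (sole candidate).
row 8, column 8 = 9 (sole candidate).
row 9, column 1 = 7 (sole candidate).
row 7, column 3 = 8 (sole candidate).
row 8, column 1 = 2 (sole candidate).
row 6, column 3 = 5 (sole candidate).
row 4, column 3 = 6 (sole candidate).
row 1, column 3 = 7: row 1 has {1,2,3,4,5,9}; col 3 has {1,2,3,4,5,6,8,9}; box has {2,3,4,9} → only 7 remains.
row 4, column 1 = 8 (sole candidate).
row 4, column 4 = 5 (sole candidate).
row 6, column 1 = 3 (sole candidate).
row 1, column 1 = 6: row 1 has {1,2,3,4,5,7,9}; col 1 has {1,2,3,4,7,8,9}; box has {2,3,4,7,9} → only 6 remains.
row 1, column 9 = 8: row 1 has {1,2,3,4,5,6,7,9}; col 9 has {1,2,3,4,5,7,9}; box has {1,2,3,4,5,7,9} → only 8 remains.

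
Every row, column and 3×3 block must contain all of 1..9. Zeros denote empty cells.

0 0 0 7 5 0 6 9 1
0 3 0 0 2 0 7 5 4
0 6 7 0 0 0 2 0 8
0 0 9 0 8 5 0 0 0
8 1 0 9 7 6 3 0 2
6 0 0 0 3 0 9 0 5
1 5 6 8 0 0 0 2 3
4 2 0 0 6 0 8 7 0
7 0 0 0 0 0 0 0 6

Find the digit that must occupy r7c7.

4

r1c1 = 2 (sole candidate).
r2c1 = 9 (sole candidate).
r3c1 = 5 (sole candidate).
r3c8 = 3 (sole candidate).
r4c1 = 3 (sole candidate).
r4c9 = 7 (sole candidate).
r5c8 = 4 (sole candidate).
r7c7 = 4: row 7 has {1,2,3,5,6,8}; col 7 has {2,3,6,7,8,9}; box has {2,3,6,7,8} → only 4 remains.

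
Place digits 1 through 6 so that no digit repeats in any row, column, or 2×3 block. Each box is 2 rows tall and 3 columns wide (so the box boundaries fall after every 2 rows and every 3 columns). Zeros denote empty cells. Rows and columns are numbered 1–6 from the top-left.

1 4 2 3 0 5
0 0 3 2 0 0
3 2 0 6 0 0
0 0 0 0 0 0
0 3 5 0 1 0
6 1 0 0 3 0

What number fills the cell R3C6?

4

R1C5 = 6: row 1 has {1,2,3,4,5}; col 5 has {1,3}; box has {2,3,5} → only 6 remains.
R2C1 = 5: row 2 has {2,3}; col 1 has {1,3,6}; box has {1,2,3,4} → only 5 remains.
R2C2 = 6: row 2 has {2,3,5}; col 2 has {1,2,3,4}; box has {1,2,3,4,5} → only 6 remains.
R2C5 = 4: row 2 has {2,3,5,6}; col 5 has {1,3,6}; box has {2,3,5,6} → only 4 remains.
R2C6 = 1: row 2 has {2,3,4,5,6}; col 6 has {5}; box has {2,3,4,5,6} → only 1 remains.
R3C5 = 5: row 3 has {2,3,6}; col 5 has {1,3,4,6}; box has {6} → only 5 remains.
R3C6 = 4: row 3 has {2,3,5,6}; col 6 has {1,5}; box has {5,6} → only 4 remains.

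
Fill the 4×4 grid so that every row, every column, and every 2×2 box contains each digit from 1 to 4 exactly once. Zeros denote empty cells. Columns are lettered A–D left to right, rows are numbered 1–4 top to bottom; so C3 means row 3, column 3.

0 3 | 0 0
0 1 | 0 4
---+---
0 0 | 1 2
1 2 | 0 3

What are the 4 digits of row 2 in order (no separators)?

C1 = 2: row 1 has {3}; col 3 has {1}; box has {4} → only 2 remains.
D1 = 1: row 1 has {2,3}; col 4 has {2,3,4}; box has {2,4} → only 1 remains.
A2 = 2: row 2 has {1,4}; col 1 has {1}; box has {1,3} → only 2 remains.
C2 = 3: row 2 has {1,2,4}; col 3 has {1,2}; box has {1,2,4} → only 3 remains.

2134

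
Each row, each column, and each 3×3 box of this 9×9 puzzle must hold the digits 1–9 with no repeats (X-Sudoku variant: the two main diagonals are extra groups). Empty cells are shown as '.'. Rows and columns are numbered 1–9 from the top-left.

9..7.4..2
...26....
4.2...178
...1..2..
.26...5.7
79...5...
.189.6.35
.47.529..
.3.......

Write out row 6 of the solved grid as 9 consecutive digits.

r5c5 = 3 (sole candidate).
r6c4 = 6: row 6 has {5,7,9}; col 4 has {1,2,7,9}; box has {1,3,5}; anti-diagonal has {1,2,3,4,8} → only 6 remains.
r7c1 = 2 (sole candidate).
r8c1 = 6 (sole candidate).
r8c8 = 8 (sole candidate).
r8c9 = 1 (sole candidate).
r9c1 = 5 (sole candidate).
r9c3 = 9 (sole candidate).
r2c2 = 7 (sole candidate).
r2c8 = 9 (sole candidate).
r3c5 = 9 (sole candidate).
r3c6 = 3 (sole candidate).
r4c6 = 7 (sole candidate).
r7c7 = 4 (sole candidate).
r8c4 = 3 (sole candidate).
r9c9 = 6 (sole candidate).
r2c7 = 3 (sole candidate).
r2c9 = 4 (sole candidate).
r3c4 = 5 (sole candidate).
r6c7 = 8: row 6 has {5,6,7,9}; col 7 has {1,2,3,4,5,9}; box has {2,5,7} → only 8 remains.
r6c9 = 3: row 6 has {5,6,7,8,9}; col 9 has {1,2,4,5,6,7,8}; box has {2,5,7,8} → only 3 remains.
r7c5 = 7 (sole candidate).
r9c7 = 7 (sole candidate).
r9c8 = 2 (sole candidate).
r1c7 = 6 (sole candidate).
r1c8 = 5 (sole candidate).
r3c2 = 6 (sole candidate).
r4c9 = 9 (sole candidate).
r1c2 = 8 (sole candidate).
r1c5 = 1 (sole candidate).
r2c1 = 1 (sole candidate).
r2c3 = 5 (sole candidate).
r2c6 = 8 (sole candidate).
r4c2 = 5 (sole candidate).
r5c1 = 8 (sole candidate).
r5c4 = 4 (sole candidate).
r5c6 = 9 (sole candidate).
r5c8 = 1 (sole candidate).
r6c5 = 2: row 6 has {3,5,6,7,8,9}; col 5 has {1,3,5,6,7,9}; box has {1,3,4,5,6,7,9} → only 2 remains.
r6c8 = 4: row 6 has {2,3,5,6,7,8,9}; col 8 has {1,2,3,5,7,8,9}; box has {1,2,3,5,7,8,9} → only 4 remains.
r9c4 = 8 (sole candidate).
r9c5 = 4 (sole candidate).
r9c6 = 1 (sole candidate).
r1c3 = 3 (sole candidate).
r4c1 = 3 (sole candidate).
r4c3 = 4 (sole candidate).
r4c5 = 8 (sole candidate).
r4c8 = 6 (sole candidate).
r6c3 = 1: row 6 has {2,3,4,5,6,7,8,9}; col 3 has {2,3,4,5,6,7,8,9}; box has {2,3,4,5,6,7,8,9} → only 1 remains.

791625843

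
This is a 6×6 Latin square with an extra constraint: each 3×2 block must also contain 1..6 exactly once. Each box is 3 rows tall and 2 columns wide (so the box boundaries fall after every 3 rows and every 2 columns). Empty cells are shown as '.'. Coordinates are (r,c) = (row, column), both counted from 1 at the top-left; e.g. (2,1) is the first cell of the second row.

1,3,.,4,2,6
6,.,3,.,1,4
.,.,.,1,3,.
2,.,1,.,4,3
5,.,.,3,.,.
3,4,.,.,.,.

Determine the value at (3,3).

(1,3) = 5: row 1 has {1,2,3,4,6}; col 3 has {1,3}; box has {1,3,4} → only 5 remains.
(2,4) = 2: row 2 has {1,3,4,6}; col 4 has {1,3,4}; box has {1,3,4,5} → only 2 remains.
(3,1) = 4: row 3 has {1,3}; col 1 has {1,2,3,5,6}; box has {1,3,6} → only 4 remains.
(3,3) = 6: row 3 has {1,3,4}; col 3 has {1,3,5}; box has {1,2,3,4,5} → only 6 remains.

6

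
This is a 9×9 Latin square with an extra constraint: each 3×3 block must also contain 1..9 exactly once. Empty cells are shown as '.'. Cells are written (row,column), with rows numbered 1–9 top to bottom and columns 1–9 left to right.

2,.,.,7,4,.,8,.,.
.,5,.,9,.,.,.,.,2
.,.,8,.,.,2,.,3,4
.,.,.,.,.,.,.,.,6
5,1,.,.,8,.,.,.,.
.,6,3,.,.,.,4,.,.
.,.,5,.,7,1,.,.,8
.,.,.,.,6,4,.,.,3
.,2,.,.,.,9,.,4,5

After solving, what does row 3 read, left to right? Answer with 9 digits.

178652934

(9,5) = 3: row 9 has {2,4,5,9}; col 5 has {4,6,7,8}; box has {1,4,6,7,9} → only 3 remains.
(2,5) = 1: row 2 has {2,5,9}; col 5 has {3,4,6,7,8}; box has {2,4,7,9} → only 1 remains.
(3,5) = 5: row 3 has {2,3,4,8}; col 5 has {1,3,4,6,7,8}; box has {1,2,4,7,9} → only 5 remains.
(7,4) = 2: row 7 has {1,5,7,8}; col 4 has {7,9}; box has {1,3,4,6,7,9} → only 2 remains.
(9,4) = 8: row 9 has {2,3,4,5,9}; col 4 has {2,7,9}; box has {1,2,3,4,6,7,9} → only 8 remains.
(3,4) = 6: row 3 has {2,3,4,5,8}; col 4 has {2,7,8,9}; box has {1,2,4,5,7,9} → only 6 remains.
(8,4) = 5: row 8 has {3,4,6}; col 4 has {2,6,7,8,9}; box has {1,2,3,4,6,7,8,9} → only 5 remains.
(1,6) = 3: row 1 has {2,4,7,8}; col 6 has {1,2,4,9}; box has {1,2,4,5,6,7,9} → only 3 remains.
(2,6) = 8: row 2 has {1,2,5,9}; col 6 has {1,2,3,4,9}; box has {1,2,3,4,5,6,7,9} → only 8 remains.
(6,4) = 1: row 6 has {3,4,6}; col 4 has {2,5,6,7,8,9}; box has {8} → only 1 remains.
(1,2) = 9: row 1 has {2,3,4,7,8}; col 2 has {1,2,5,6}; box has {2,5,8} → only 9 remains.
(1,9) = 1: row 1 has {2,3,4,7,8,9}; col 9 has {2,3,4,5,6,8}; box has {2,3,4,8} → only 1 remains.
(3,2) = 7: row 3 has {2,3,4,5,6,8}; col 2 has {1,2,5,6,9}; box has {2,5,8,9} → only 7 remains.
(3,7) = 9: row 3 has {2,3,4,5,6,7,8}; col 7 has {4,8}; box has {1,2,3,4,8} → only 9 remains.
(7,7) = 6: row 7 has {1,2,5,7,8}; col 7 has {4,8,9}; box has {3,4,5,8} → only 6 remains.
(7,8) = 9: row 7 has {1,2,5,6,7,8}; col 8 has {3,4}; box has {3,4,5,6,8} → only 9 remains.
(8,2) = 8: row 8 has {3,4,5,6}; col 2 has {1,2,5,6,7,9}; box has {2,5} → only 8 remains.
(1,3) = 6: row 1 has {1,2,3,4,7,8,9}; col 3 has {3,5,8}; box has {2,5,7,8,9} → only 6 remains.
(1,8) = 5: row 1 has {1,2,3,4,6,7,8,9}; col 8 has {3,4,9}; box has {1,2,3,4,8,9} → only 5 remains.
(2,3) = 4: row 2 has {1,2,5,8,9}; col 3 has {3,5,6,8}; box has {2,5,6,7,8,9} → only 4 remains.
(2,7) = 7: row 2 has {1,2,4,5,8,9}; col 7 has {4,6,8,9}; box has {1,2,3,4,5,8,9} → only 7 remains.
(2,8) = 6: row 2 has {1,2,4,5,7,8,9}; col 8 has {3,4,5,9}; box has {1,2,3,4,5,7,8,9} → only 6 remains.
(3,1) = 1: row 3 has {2,3,4,5,6,7,8,9}; col 1 has {2,5}; box has {2,4,5,6,7,8,9} → only 1 remains.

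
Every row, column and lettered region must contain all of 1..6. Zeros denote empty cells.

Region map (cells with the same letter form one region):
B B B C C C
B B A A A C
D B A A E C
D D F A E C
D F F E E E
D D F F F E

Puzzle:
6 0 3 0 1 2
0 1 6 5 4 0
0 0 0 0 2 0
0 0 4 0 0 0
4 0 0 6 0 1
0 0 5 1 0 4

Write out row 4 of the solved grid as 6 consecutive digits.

164235

r1c4 = 4: row 1 has {1,2,3,6}; col 4 has {1,5,6}; region has {1,2} → only 4 remains.
r2c1 = 2: row 2 has {1,4,5,6}; col 1 has {4,6}; region has {1,3,6} → only 2 remains.
r2c6 = 3: row 2 has {1,2,4,5,6}; col 6 has {1,2,4}; region has {1,2,4} → only 3 remains.
r3c3 = 1: row 3 has {2}; col 3 has {3,4,5,6}; region has {4,5,6} → only 1 remains.
r3c4 = 3: row 3 has {1,2}; col 4 has {1,4,5,6}; region has {1,4,5,6} → only 3 remains.
r4c4 = 2: row 4 has {4}; col 4 has {1,3,4,5,6}; region has {1,3,4,5,6} → only 2 remains.
r5c3 = 2: row 5 has {1,4,6}; col 3 has {1,3,4,5,6}; region has {1,4,5} → only 2 remains.
r6c1 = 3: row 6 has {1,4,5}; col 1 has {2,4,6}; region has {4} → only 3 remains.
r6c5 = 6: row 6 has {1,3,4,5}; col 5 has {1,2,4}; region has {1,2,4,5} → only 6 remains.
r1c2 = 5: row 1 has {1,2,3,4,6}; col 2 has {1}; region has {1,2,3,6} → only 5 remains.
r3c1 = 5: row 3 has {1,2,3}; col 1 has {2,3,4,6}; region has {3,4} → only 5 remains.
r3c2 = 4: row 3 has {1,2,3,5}; col 2 has {1,5}; region has {1,2,3,5,6} → only 4 remains.
r3c6 = 6: row 3 has {1,2,3,4,5}; col 6 has {1,2,3,4}; region has {1,2,3,4} → only 6 remains.
r4c1 = 1: row 4 has {2,4}; col 1 has {2,3,4,5,6}; region has {3,4,5} → only 1 remains.
r4c2 = 6: row 4 has {1,2,4}; col 2 has {1,4,5}; region has {1,3,4,5} → only 6 remains.
r4c6 = 5: row 4 has {1,2,4,6}; col 6 has {1,2,3,4,6}; region has {1,2,3,4,6} → only 5 remains.
r5c2 = 3: row 5 has {1,2,4,6}; col 2 has {1,4,5,6}; region has {1,2,4,5,6} → only 3 remains.
r5c5 = 5: row 5 has {1,2,3,4,6}; col 5 has {1,2,4,6}; region has {1,2,4,6} → only 5 remains.
r6c2 = 2: row 6 has {1,3,4,5,6}; col 2 has {1,3,4,5,6}; region has {1,3,4,5,6} → only 2 remains.
r4c5 = 3: row 4 has {1,2,4,5,6}; col 5 has {1,2,4,5,6}; region has {1,2,4,5,6} → only 3 remains.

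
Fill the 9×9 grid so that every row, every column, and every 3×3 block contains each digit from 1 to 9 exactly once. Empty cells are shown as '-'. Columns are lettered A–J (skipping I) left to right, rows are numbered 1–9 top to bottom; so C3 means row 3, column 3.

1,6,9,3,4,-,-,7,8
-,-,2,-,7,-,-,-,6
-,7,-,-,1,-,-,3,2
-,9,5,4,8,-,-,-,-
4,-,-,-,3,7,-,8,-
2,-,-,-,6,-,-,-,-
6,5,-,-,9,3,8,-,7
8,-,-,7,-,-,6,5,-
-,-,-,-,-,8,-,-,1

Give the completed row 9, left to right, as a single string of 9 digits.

G1 = 5: row 1 has {1,3,4,6,7,8,9}; col 7 has {6,8}; box has {2,3,6,7,8} → only 5 remains.
A3 = 5: row 3 has {1,2,3,7}; col 1 has {1,2,4,6,8}; box has {1,2,6,7,9} → only 5 remains.
J4 = 3: row 4 has {4,5,8,9}; col 9 has {1,2,6,7,8}; box has {8} → only 3 remains.
B5 = 1: row 5 has {3,4,7,8}; col 2 has {5,6,7,9}; box has {2,4,5,9} → only 1 remains.
C5 = 6: row 5 has {1,3,4,7,8}; col 3 has {2,5,9}; box has {1,2,4,5,9} → only 6 remains.
E8 = 2: row 8 has {5,6,7,8}; col 5 has {1,3,4,6,7,8,9}; box has {3,7,8,9} → only 2 remains.
E9 = 5: row 9 has {1,8}; col 5 has {1,2,3,4,6,7,8,9}; box has {2,3,7,8,9} → only 5 remains.
F1 = 2: row 1 has {1,3,4,5,6,7,8,9}; col 6 has {3,7,8}; box has {1,3,4,7} → only 2 remains.
A2 = 3: row 2 has {2,6,7}; col 1 has {1,2,4,5,6,8}; box has {1,2,5,6,7,9} → only 3 remains.
A4 = 7: row 4 has {3,4,5,8,9}; col 1 has {1,2,3,4,5,6,8}; box has {1,2,4,5,6,9} → only 7 remains.
F4 = 1: row 4 has {3,4,5,7,8,9}; col 6 has {2,3,7,8}; box has {3,4,6,7,8} → only 1 remains.
G4 = 2: row 4 has {1,3,4,5,7,8,9}; col 7 has {5,6,8}; box has {3,8} → only 2 remains.
H4 = 6: row 4 has {1,2,3,4,5,7,8,9}; col 8 has {3,5,7,8}; box has {2,3,8} → only 6 remains.
G5 = 9: row 5 has {1,3,4,6,7,8}; col 7 has {2,5,6,8}; box has {2,3,6,8} → only 9 remains.
J5 = 5: row 5 has {1,3,4,6,7,8,9}; col 9 has {1,2,3,6,7,8}; box has {2,3,6,8,9} → only 5 remains.
J6 = 4: row 6 has {2,6}; col 9 has {1,2,3,5,6,7,8}; box has {2,3,5,6,8,9} → only 4 remains.
D7 = 1: row 7 has {3,5,6,7,8,9}; col 4 has {3,4,7}; box has {2,3,5,7,8,9} → only 1 remains.
F8 = 4: row 8 has {2,5,6,7,8}; col 6 has {1,2,3,7,8}; box has {1,2,3,5,7,8,9} → only 4 remains.
J8 = 9: row 8 has {2,4,5,6,7,8}; col 9 has {1,2,3,4,5,6,7,8}; box has {1,5,6,7,8} → only 9 remains.
A9 = 9: row 9 has {1,5,8}; col 1 has {1,2,3,4,5,6,7,8}; box has {5,6,8} → only 9 remains.
D9 = 6: row 9 has {1,5,8,9}; col 4 has {1,3,4,7}; box has {1,2,3,4,5,7,8,9} → only 6 remains.
G3 = 4: row 3 has {1,2,3,5,7}; col 7 has {2,5,6,8,9}; box has {2,3,5,6,7,8} → only 4 remains.
D5 = 2: row 5 has {1,3,4,5,6,7,8,9}; col 4 has {1,3,4,6,7}; box has {1,3,4,6,7,8} → only 2 remains.
H6 = 1: row 6 has {2,4,6}; col 8 has {3,5,6,7,8}; box has {2,3,4,5,6,8,9} → only 1 remains.
C7 = 4: row 7 has {1,3,5,6,7,8,9}; col 3 has {2,5,6,9}; box has {5,6,8,9} → only 4 remains.
H7 = 2: row 7 has {1,3,4,5,6,7,8,9}; col 8 has {1,3,5,6,7,8}; box has {1,5,6,7,8,9} → only 2 remains.
B8 = 3: row 8 has {2,4,5,6,7,8,9}; col 2 has {1,5,6,7,9}; box has {4,5,6,8,9} → only 3 remains.
C8 = 1: row 8 has {2,3,4,5,6,7,8,9}; col 3 has {2,4,5,6,9}; box has {3,4,5,6,8,9} → only 1 remains.
B9 = 2: row 9 has {1,5,6,8,9}; col 2 has {1,3,5,6,7,9}; box has {1,3,4,5,6,8,9} → only 2 remains.
C9 = 7: row 9 has {1,2,5,6,8,9}; col 3 has {1,2,4,5,6,9}; box has {1,2,3,4,5,6,8,9} → only 7 remains.
G9 = 3: row 9 has {1,2,5,6,7,8,9}; col 7 has {2,4,5,6,8,9}; box has {1,2,5,6,7,8,9} → only 3 remains.
H9 = 4: row 9 has {1,2,3,5,6,7,8,9}; col 8 has {1,2,3,5,6,7,8}; box has {1,2,3,5,6,7,8,9} → only 4 remains.

927658341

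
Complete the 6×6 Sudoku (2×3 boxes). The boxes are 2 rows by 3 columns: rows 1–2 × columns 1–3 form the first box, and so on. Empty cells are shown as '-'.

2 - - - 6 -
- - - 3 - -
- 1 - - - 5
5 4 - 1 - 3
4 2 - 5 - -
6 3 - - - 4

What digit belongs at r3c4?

6

r1c2 = 5 (sole candidate).
r1c4 = 4 (sole candidate).
r1c6 = 1 (sole candidate).
r2c1 = 1 (sole candidate).
r2c2 = 6 (sole candidate).
r2c3 = 4 (sole candidate).
r2c6 = 2 (sole candidate).
r3c1 = 3 (sole candidate).
r4c5 = 2 (sole candidate).
r5c3 = 1 (sole candidate).
r5c5 = 3 (sole candidate).
r5c6 = 6 (sole candidate).
r6c3 = 5 (sole candidate).
r6c4 = 2 (sole candidate).
r6c5 = 1 (sole candidate).
r1c3 = 3 (sole candidate).
r2c5 = 5 (sole candidate).
r3c4 = 6: row 3 has {1,3,5}; col 4 has {1,2,3,4,5}; box has {1,2,3,5} → only 6 remains.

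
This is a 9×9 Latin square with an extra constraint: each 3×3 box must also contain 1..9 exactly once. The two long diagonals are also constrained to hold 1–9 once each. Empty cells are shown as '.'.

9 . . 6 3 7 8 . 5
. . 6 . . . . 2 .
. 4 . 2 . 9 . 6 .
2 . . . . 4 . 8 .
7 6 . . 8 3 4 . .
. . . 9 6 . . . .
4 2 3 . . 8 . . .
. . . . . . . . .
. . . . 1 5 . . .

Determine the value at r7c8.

r1c2 = 1: row 1 has {3,5,6,7,8,9}; col 2 has {2,4,6}; box has {4,6,9} → only 1 remains.
r1c3 = 2: row 1 has {1,3,5,6,7,8,9}; col 3 has {3,6}; box has {1,4,6,9} → only 2 remains.
r1c8 = 4: row 1 has {1,2,3,5,6,7,8,9}; col 8 has {2,6,8}; box has {2,5,6,8} → only 4 remains.
r2c6 = 1: row 2 has {2,6}; col 6 has {3,4,5,7,8,9}; box has {2,3,6,7,9} → only 1 remains.
r3c5 = 5: row 3 has {2,4,6,9}; col 5 has {1,3,6,8}; box has {1,2,3,6,7,9} → only 5 remains.
r4c5 = 7: row 4 has {2,4,8}; col 5 has {1,3,5,6,8}; box has {3,4,6,8,9} → only 7 remains.
r6c6 = 2: row 6 has {6,9}; col 6 has {1,3,4,5,7,8,9}; box has {3,4,6,7,8,9}; main diagonal has {8,9} → only 2 remains.
r7c4 = 7: row 7 has {2,3,4,8}; col 4 has {2,6,9}; box has {1,5,8} → only 7 remains.
r7c5 = 9: row 7 has {2,3,4,7,8}; col 5 has {1,3,5,6,7,8}; box has {1,5,7,8} → only 9 remains.
r8c2 = 7: row 8 has {}; col 2 has {1,2,4,6}; box has {2,3,4}; anti-diagonal has {2,3,4,5,8,9} → only 7 remains.
r8c6 = 6: row 8 has {7}; col 6 has {1,2,3,4,5,7,8,9}; box has {1,5,7,8,9} → only 6 remains.
r9c1 = 6: row 9 has {1,5}; col 1 has {2,4,7,9}; box has {2,3,4,7}; anti-diagonal has {2,3,4,5,7,8,9} → only 6 remains.
r2c5 = 4: row 2 has {1,2,6}; col 5 has {1,3,5,6,7,8,9}; box has {1,2,3,5,6,7,9} → only 4 remains.
r3c3 = 7: row 3 has {2,4,5,6,9}; col 3 has {2,3,6}; box has {1,2,4,6,9}; main diagonal has {2,8,9} → only 7 remains.
r3c7 = 1: row 3 has {2,4,5,6,7,9}; col 7 has {4,8}; box has {2,4,5,6,8}; anti-diagonal has {2,3,4,5,6,7,8,9} → only 1 remains.
r3c9 = 3: row 3 has {1,2,4,5,6,7,9}; col 9 has {5}; box has {1,2,4,5,6,8} → only 3 remains.
r8c5 = 2: row 8 has {6,7}; col 5 has {1,3,4,5,6,7,8,9}; box has {1,5,6,7,8,9} → only 2 remains.
r9c9 = 4: row 9 has {1,5,6}; col 9 has {3,5}; box has {}; main diagonal has {2,7,8,9} → only 4 remains.
r2c4 = 8: row 2 has {1,2,4,6}; col 4 has {2,6,7,9}; box has {1,2,3,4,5,6,7,9} → only 8 remains.
r3c1 = 8: row 3 has {1,2,3,4,5,6,7,9}; col 1 has {2,4,6,7,9}; box has {1,2,4,6,7,9} → only 8 remains.
r9c4 = 3: row 9 has {1,4,5,6}; col 4 has {2,6,7,8,9}; box has {1,2,5,6,7,8,9} → only 3 remains.
r8c4 = 4: row 8 has {2,6,7}; col 4 has {2,3,6,7,8,9}; box has {1,2,3,5,6,7,8,9} → only 4 remains.
r5c9 = 2: in row 5, 2 can only go here (every other open cell in that row sees a 2).
r6c3 = 4: in row 6, 4 can only go here (every other open cell in that row sees a 4).
r6c2 = 8: in row 6, 8 can only go here (every other open cell in that row sees an 8).
r9c2 = 9: row 9 has {1,3,4,5,6}; col 2 has {1,2,4,6,7,8}; box has {2,3,4,6,7} → only 9 remains.
r9c3 = 8: row 9 has {1,3,4,5,6,9}; col 3 has {2,3,4,6,7}; box has {2,3,4,6,7,9} → only 8 remains.
r9c8 = 7: row 9 has {1,3,4,5,6,8,9}; col 8 has {2,4,6,8}; box has {4} → only 7 remains.
r9c7 = 2: row 9 has {1,3,4,5,6,7,8,9}; col 7 has {1,4,8}; box has {4,7} → only 2 remains.
r8c9 = 8: in row 8, 8 can only go here (every other open cell in that row sees an 8).
r8c7 = 9: in row 8, 9 can only go here (every other open cell in that row sees a 9).
r2c7 = 7: row 2 has {1,2,4,6,8}; col 7 has {1,2,4,8,9}; box has {1,2,3,4,5,6,8} → only 7 remains.
r2c9 = 9: row 2 has {1,2,4,6,7,8}; col 9 has {2,3,4,5,8}; box has {1,2,3,4,5,6,7,8} → only 9 remains.
r4c3 = 9: in row 4, 9 can only go here (every other open cell in that row sees a 9).
r5c8 = 9: in row 5, 9 can only go here (every other open cell in that row sees a 9).
r6c9 = 7: in row 6, 7 can only go here (every other open cell in that row sees a 7).
r8c8 = 3: in row 8, 3 can only go here (every other open cell in that row sees a 3).
r2c2 = 5: row 2 has {1,2,4,6,7,8,9}; col 2 has {1,2,4,6,7,8,9}; box has {1,2,4,6,7,8,9}; main diagonal has {2,3,4,7,8,9} → only 5 remains.
r4c2 = 3: row 4 has {2,4,7,8,9}; col 2 has {1,2,4,5,6,7,8,9}; box has {2,4,6,7,8,9} → only 3 remains.
r4c4 = 1: row 4 has {2,3,4,7,8,9}; col 4 has {2,3,4,6,7,8,9}; box has {2,3,4,6,7,8,9}; main diagonal has {2,3,4,5,7,8,9} → only 1 remains.
r4c9 = 6: row 4 has {1,2,3,4,7,8,9}; col 9 has {2,3,4,5,7,8,9}; box has {2,4,7,8,9} → only 6 remains.
r5c4 = 5: row 5 has {2,3,4,6,7,8,9}; col 4 has {1,2,3,4,6,7,8,9}; box has {1,2,3,4,6,7,8,9} → only 5 remains.
r7c7 = 6: row 7 has {2,3,4,7,8,9}; col 7 has {1,2,4,7,8,9}; box has {2,3,4,7,8,9}; main diagonal has {1,2,3,4,5,7,8,9} → only 6 remains.
r7c9 = 1: row 7 has {2,3,4,6,7,8,9}; col 9 has {2,3,4,5,6,7,8,9}; box has {2,3,4,6,7,8,9} → only 1 remains.
r2c1 = 3: row 2 has {1,2,4,5,6,7,8,9}; col 1 has {2,4,6,7,8,9}; box has {1,2,4,5,6,7,8,9} → only 3 remains.
r4c7 = 5: row 4 has {1,2,3,4,6,7,8,9}; col 7 has {1,2,4,6,7,8,9}; box has {2,4,6,7,8,9} → only 5 remains.
r5c3 = 1: row 5 has {2,3,4,5,6,7,8,9}; col 3 has {2,3,4,6,7,8,9}; box has {2,3,4,6,7,8,9} → only 1 remains.
r6c1 = 5: row 6 has {2,4,6,7,8,9}; col 1 has {2,3,4,6,7,8,9}; box has {1,2,3,4,6,7,8,9} → only 5 remains.
r6c7 = 3: row 6 has {2,4,5,6,7,8,9}; col 7 has {1,2,4,5,6,7,8,9}; box has {2,4,5,6,7,8,9} → only 3 remains.
r6c8 = 1: row 6 has {2,3,4,5,6,7,8,9}; col 8 has {2,3,4,6,7,8,9}; box has {2,3,4,5,6,7,8,9} → only 1 remains.
r7c8 = 5: row 7 has {1,2,3,4,6,7,8,9}; col 8 has {1,2,3,4,6,7,8,9}; box has {1,2,3,4,6,7,8,9} → only 5 remains.

5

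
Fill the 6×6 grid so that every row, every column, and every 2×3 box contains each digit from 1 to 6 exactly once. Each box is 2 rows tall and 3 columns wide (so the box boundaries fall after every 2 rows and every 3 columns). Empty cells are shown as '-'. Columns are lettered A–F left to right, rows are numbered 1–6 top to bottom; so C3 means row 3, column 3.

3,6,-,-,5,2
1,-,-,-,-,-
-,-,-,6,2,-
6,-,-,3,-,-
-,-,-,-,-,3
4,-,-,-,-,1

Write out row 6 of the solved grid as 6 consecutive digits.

453261

C1 = 4: row 1 has {2,3,5,6}; col 3 has {}; box has {1,3,6} → only 4 remains.
D1 = 1: row 1 has {2,3,4,5,6}; col 4 has {3,6}; box has {2,5} → only 1 remains.
D2 = 4: row 2 has {1}; col 4 has {1,3,6}; box has {1,2,5} → only 4 remains.
F2 = 6: row 2 has {1,4}; col 6 has {1,2,3}; box has {1,2,4,5} → only 6 remains.
A3 = 5: row 3 has {2,6}; col 1 has {1,3,4,6}; box has {6} → only 5 remains.
F3 = 4: row 3 has {2,5,6}; col 6 has {1,2,3,6}; box has {2,3,6} → only 4 remains.
E4 = 1: row 4 has {3,6}; col 5 has {2,5}; box has {2,3,4,6} → only 1 remains.
F4 = 5: row 4 has {1,3,6}; col 6 has {1,2,3,4,6}; box has {1,2,3,4,6} → only 5 remains.
A5 = 2: row 5 has {3}; col 1 has {1,3,4,5,6}; box has {4} → only 2 remains.
D5 = 5: row 5 has {2,3}; col 4 has {1,3,4,6}; box has {1,3} → only 5 remains.
D6 = 2: row 6 has {1,4}; col 4 has {1,3,4,5,6}; box has {1,3,5} → only 2 remains.
E6 = 6: row 6 has {1,2,4}; col 5 has {1,2,5}; box has {1,2,3,5} → only 6 remains.
E2 = 3: row 2 has {1,4,6}; col 5 has {1,2,5,6}; box has {1,2,4,5,6} → only 3 remains.
C4 = 2: row 4 has {1,3,5,6}; col 3 has {4}; box has {5,6} → only 2 remains.
B5 = 1: row 5 has {2,3,5}; col 2 has {6}; box has {2,4} → only 1 remains.
C5 = 6: row 5 has {1,2,3,5}; col 3 has {2,4}; box has {1,2,4} → only 6 remains.
E5 = 4: row 5 has {1,2,3,5,6}; col 5 has {1,2,3,5,6}; box has {1,2,3,5,6} → only 4 remains.
C2 = 5: row 2 has {1,3,4,6}; col 3 has {2,4,6}; box has {1,3,4,6} → only 5 remains.
B3 = 3: row 3 has {2,4,5,6}; col 2 has {1,6}; box has {2,5,6} → only 3 remains.
C3 = 1: row 3 has {2,3,4,5,6}; col 3 has {2,4,5,6}; box has {2,3,5,6} → only 1 remains.
B4 = 4: row 4 has {1,2,3,5,6}; col 2 has {1,3,6}; box has {1,2,3,5,6} → only 4 remains.
B6 = 5: row 6 has {1,2,4,6}; col 2 has {1,3,4,6}; box has {1,2,4,6} → only 5 remains.
C6 = 3: row 6 has {1,2,4,5,6}; col 3 has {1,2,4,5,6}; box has {1,2,4,5,6} → only 3 remains.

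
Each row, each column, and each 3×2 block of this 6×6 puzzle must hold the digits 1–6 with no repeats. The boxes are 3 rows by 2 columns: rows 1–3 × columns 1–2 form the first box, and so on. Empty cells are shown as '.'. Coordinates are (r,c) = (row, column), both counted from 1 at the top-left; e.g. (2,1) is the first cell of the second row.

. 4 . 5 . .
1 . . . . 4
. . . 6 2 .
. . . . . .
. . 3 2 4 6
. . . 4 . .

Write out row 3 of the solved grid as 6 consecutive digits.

354621

(2,3) = 2 (sole candidate).
(2,4) = 3 (sole candidate).
(4,4) = 1 (sole candidate).
(5,1) = 5 (sole candidate).
(5,2) = 1 (sole candidate).
(1,3) = 1 (sole candidate).
(1,6) = 3 (sole candidate).
(3,1) = 3: row 3 has {2,6}; col 1 has {1,5}; box has {1,4} → only 3 remains.
(3,2) = 5: row 3 has {2,3,6}; col 2 has {1,4}; box has {1,3,4} → only 5 remains.
(3,3) = 4: row 3 has {2,3,5,6}; col 3 has {1,2,3}; box has {1,2,3,5,6} → only 4 remains.
(3,6) = 1: row 3 has {2,3,4,5,6}; col 6 has {3,4,6}; box has {2,3,4} → only 1 remains.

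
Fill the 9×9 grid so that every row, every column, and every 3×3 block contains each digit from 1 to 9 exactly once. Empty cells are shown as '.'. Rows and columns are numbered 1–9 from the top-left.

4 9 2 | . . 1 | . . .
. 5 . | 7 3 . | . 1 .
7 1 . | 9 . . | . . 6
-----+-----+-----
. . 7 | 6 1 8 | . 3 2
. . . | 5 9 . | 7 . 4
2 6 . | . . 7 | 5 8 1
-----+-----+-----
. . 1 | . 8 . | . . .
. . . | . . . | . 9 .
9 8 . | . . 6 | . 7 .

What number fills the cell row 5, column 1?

row 1, column 4 = 8 (sole candidate).
row 1, column 7 = 3 (sole candidate).
row 1, column 8 = 5 (sole candidate).
row 1, column 9 = 7 (sole candidate).
row 4, column 1 = 5 (sole candidate).
row 4, column 2 = 4 (sole candidate).
row 4, column 7 = 9 (sole candidate).
row 5, column 2 = 3 (sole candidate).
row 5, column 3 = 8 (sole candidate).
row 5, column 6 = 2 (sole candidate).
row 5, column 8 = 6 (sole candidate).
row 6, column 3 = 9 (sole candidate).
row 6, column 5 = 4 (sole candidate).
row 1, column 5 = 6 (sole candidate).
row 2, column 3 = 6 (sole candidate).
row 2, column 6 = 4 (sole candidate).
row 3, column 3 = 3 (sole candidate).
row 3, column 6 = 5 (sole candidate).
row 5, column 1 = 1: row 5 has {2,3,4,5,6,7,8,9}; col 1 has {2,4,5,7,9}; box has {2,3,4,5,6,7,8,9} → only 1 remains.

1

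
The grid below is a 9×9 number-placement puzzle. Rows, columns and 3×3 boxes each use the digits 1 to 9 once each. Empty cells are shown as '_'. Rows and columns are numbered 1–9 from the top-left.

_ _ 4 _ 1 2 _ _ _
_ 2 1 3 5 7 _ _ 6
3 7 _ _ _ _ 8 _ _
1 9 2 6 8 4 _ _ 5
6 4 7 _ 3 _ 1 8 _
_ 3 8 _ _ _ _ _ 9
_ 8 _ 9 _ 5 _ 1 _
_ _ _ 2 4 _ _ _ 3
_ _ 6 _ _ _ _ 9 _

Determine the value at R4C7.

R1C4 = 8 (sole candidate).
R1C9 = 7 (sole candidate).
R2C8 = 4 (sole candidate).
R3C4 = 4 (sole candidate).
R5C4 = 5 (sole candidate).
R5C6 = 9 (sole candidate).
R5C9 = 2 (sole candidate).
R6C1 = 5 (sole candidate).
R6C6 = 1 (sole candidate).
R7C3 = 3 (sole candidate).
R7C9 = 4 (sole candidate).
R9C5 = 7 (sole candidate).
R9C9 = 8 (sole candidate).
R1C1 = 9 (sole candidate).
R2C1 = 8 (sole candidate).
R2C7 = 9 (sole candidate).
R3C3 = 5 (sole candidate).
R3C6 = 6 (sole candidate).
R3C8 = 2 (sole candidate).
R3C9 = 1 (sole candidate).
R6C4 = 7 (sole candidate).
R6C5 = 2 (sole candidate).
R6C8 = 6 (sole candidate).
R7C5 = 6 (sole candidate).
R8C1 = 7 (sole candidate).
R8C3 = 9 (sole candidate).
R8C6 = 8 (sole candidate).
R8C8 = 5 (sole candidate).
R9C4 = 1 (sole candidate).
R9C6 = 3 (sole candidate).
R9C7 = 2 (sole candidate).
R1C2 = 6 (sole candidate).
R1C8 = 3 (sole candidate).
R3C5 = 9 (sole candidate).
R4C8 = 7 (sole candidate).
R6C7 = 4 (sole candidate).
R7C1 = 2 (sole candidate).
R7C7 = 7 (sole candidate).
R8C2 = 1 (sole candidate).
R8C7 = 6 (sole candidate).
R9C1 = 4 (sole candidate).
R9C2 = 5 (sole candidate).
R1C7 = 5 (sole candidate).
R4C7 = 3: row 4 has {1,2,4,5,6,7,8,9}; col 7 has {1,2,4,5,6,7,8,9}; box has {1,2,4,5,6,7,8,9} → only 3 remains.

3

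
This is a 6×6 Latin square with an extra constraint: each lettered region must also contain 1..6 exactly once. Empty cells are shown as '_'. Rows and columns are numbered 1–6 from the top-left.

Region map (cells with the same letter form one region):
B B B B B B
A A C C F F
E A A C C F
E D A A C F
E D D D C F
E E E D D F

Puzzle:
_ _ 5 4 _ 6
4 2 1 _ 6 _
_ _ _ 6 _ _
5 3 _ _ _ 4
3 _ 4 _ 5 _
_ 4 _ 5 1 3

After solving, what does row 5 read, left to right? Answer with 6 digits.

364251

row 1, column 2 = 1 (sole candidate).
row 2, column 4 = 3 (sole candidate).
row 2, column 6 = 5 (sole candidate).
row 3, column 2 = 5 (sole candidate).
row 3, column 3 = 3 (sole candidate).
row 4, column 3 = 6 (sole candidate).
row 4, column 4 = 1 (sole candidate).
row 4, column 5 = 2 (sole candidate).
row 5, column 2 = 6: row 5 has {3,4,5}; col 2 has {1,2,3,4,5}; region has {1,3,4,5} → only 6 remains.
row 5, column 4 = 2: row 5 has {3,4,5,6}; col 4 has {1,3,4,5,6}; region has {1,3,4,5,6} → only 2 remains.
row 5, column 6 = 1: row 5 has {2,3,4,5,6}; col 6 has {3,4,5,6}; region has {3,4,5,6} → only 1 remains.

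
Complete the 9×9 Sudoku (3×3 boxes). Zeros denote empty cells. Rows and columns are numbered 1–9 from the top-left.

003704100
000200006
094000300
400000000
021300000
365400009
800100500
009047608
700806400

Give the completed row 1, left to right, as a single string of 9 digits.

683794152

R5C1 = 9: row 5 has {1,2,3}; col 1 has {3,4,7,8}; box has {1,2,3,4,5,6} → only 9 remains.
R8C4 = 5: row 8 has {4,6,7,8,9}; col 4 has {1,2,3,4,7,8}; box has {1,4,6,7,8} → only 5 remains.
R9C3 = 2: row 9 has {4,6,7,8}; col 3 has {1,3,4,5,9}; box has {7,8,9} → only 2 remains.
R3C4 = 6: row 3 has {3,4,9}; col 4 has {1,2,3,4,5,7,8}; box has {2,4,7} → only 6 remains.
R4C4 = 9: row 4 has {4}; col 4 has {1,2,3,4,5,6,7,8}; box has {3,4} → only 9 remains.
R7C3 = 6: row 7 has {1,5,8}; col 3 has {1,2,3,4,5,9}; box has {2,7,8,9} → only 6 remains.
R8C1 = 1: row 8 has {4,5,6,7,8,9}; col 1 has {3,4,7,8,9}; box has {2,6,7,8,9} → only 1 remains.
R8C2 = 3: row 8 has {1,4,5,6,7,8,9}; col 2 has {2,6,9}; box has {1,2,6,7,8,9} → only 3 remains.
R8C8 = 2: row 8 has {1,3,4,5,6,7,8,9}; col 8 has {}; box has {4,5,6,8} → only 2 remains.
R9C2 = 5: row 9 has {2,4,6,7,8}; col 2 has {2,3,6,9}; box has {1,2,3,6,7,8,9} → only 5 remains.
R1C2 = 8: row 1 has {1,3,4,7}; col 2 has {2,3,5,6,9}; box has {3,4,9} → only 8 remains.
R2C1 = 5: row 2 has {2,6}; col 1 has {1,3,4,7,8,9}; box has {3,4,8,9} → only 5 remains.
R2C3 = 7: row 2 has {2,5,6}; col 3 has {1,2,3,4,5,6,9}; box has {3,4,5,8,9} → only 7 remains.
R3C1 = 2: row 3 has {3,4,6,9}; col 1 has {1,3,4,5,7,8,9}; box has {3,4,5,7,8,9} → only 2 remains.
R4C2 = 7: row 4 has {4,9}; col 2 has {2,3,5,6,8,9}; box has {1,2,3,4,5,6,9} → only 7 remains.
R4C3 = 8: row 4 has {4,7,9}; col 3 has {1,2,3,4,5,6,7,9}; box has {1,2,3,4,5,6,7,9} → only 8 remains.
R4C7 = 2: row 4 has {4,7,8,9}; col 7 has {1,3,4,5,6}; box has {9} → only 2 remains.
R7C2 = 4: row 7 has {1,5,6,8}; col 2 has {2,3,5,6,7,8,9}; box has {1,2,3,5,6,7,8,9} → only 4 remains.
R1C1 = 6: row 1 has {1,3,4,7,8}; col 1 has {1,2,3,4,5,7,8,9}; box has {2,3,4,5,7,8,9} → only 6 remains.
R2C2 = 1: row 2 has {2,5,6,7}; col 2 has {2,3,4,5,6,7,8,9}; box has {2,3,4,5,6,7,8,9} → only 1 remains.
R1C9 = 2: in row 1, 2 can only go here (every other open cell in that row sees a 2).
R2C8 = 4: in row 2, 4 can only go here (every other open cell in that row sees a 4).
R5C9 = 4: in row 5, 4 can only go here (every other open cell in that row sees a 4).
R2C7 = 9: in column 7, 9 can only go here (every other open cell in that column sees a 9).
R1C8 = 5: row 1 has {1,2,3,4,6,7,8}; col 8 has {2,4}; box has {1,2,3,4,6,9} → only 5 remains.
R3C9 = 7: row 3 has {2,3,4,6,9}; col 9 has {2,4,6,8,9}; box has {1,2,3,4,5,6,9} → only 7 remains.
R7C9 = 3: row 7 has {1,4,5,6,8}; col 9 has {2,4,6,7,8,9}; box has {2,4,5,6,8} → only 3 remains.
R9C9 = 1: row 9 has {2,4,5,6,7,8}; col 9 has {2,3,4,6,7,8,9}; box has {2,3,4,5,6,8} → only 1 remains.
R1C5 = 9: row 1 has {1,2,3,4,5,6,7,8}; col 5 has {4}; box has {2,4,6,7} → only 9 remains.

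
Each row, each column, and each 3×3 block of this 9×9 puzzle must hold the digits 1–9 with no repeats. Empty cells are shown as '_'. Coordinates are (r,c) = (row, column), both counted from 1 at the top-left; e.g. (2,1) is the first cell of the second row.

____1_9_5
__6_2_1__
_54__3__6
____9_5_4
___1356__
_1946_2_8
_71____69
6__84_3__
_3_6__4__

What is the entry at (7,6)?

(1,4) = 7 (sole candidate).
(3,4) = 9 (sole candidate).
(3,5) = 8 (sole candidate).
(3,7) = 7 (sole candidate).
(3,8) = 2 (sole candidate).
(4,4) = 2 (sole candidate).
(5,9) = 7 (sole candidate).
(6,6) = 7 (sole candidate).
(6,8) = 3 (sole candidate).
(7,5) = 5 (sole candidate).
(7,6) = 2: row 7 has {1,5,6,7,9}; col 6 has {3,5,7}; box has {4,5,6,8} → only 2 remains.

2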